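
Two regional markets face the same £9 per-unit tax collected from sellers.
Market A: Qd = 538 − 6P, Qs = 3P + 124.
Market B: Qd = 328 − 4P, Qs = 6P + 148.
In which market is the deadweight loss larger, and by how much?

Market A: pre-tax P* = £46, Q* = 262; post-tax Q = 244; deadweight loss = £81.
Market B: pre-tax P* = £18, Q* = 256; post-tax Q = 234.4; deadweight loss = £97.2.
Difference: £81 vs £97.2 → market B is larger by £16.2.

Market B, by £16.2.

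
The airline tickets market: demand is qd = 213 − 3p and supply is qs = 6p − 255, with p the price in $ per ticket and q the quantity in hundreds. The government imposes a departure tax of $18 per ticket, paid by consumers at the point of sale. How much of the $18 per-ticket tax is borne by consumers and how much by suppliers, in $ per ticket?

Consumers bear $12 per ticket; suppliers bear $6 per ticket.

Without the tax, 213 − 3p = 6p − 255 gives 9p = 468, so p* = $52 and q* = 57.
With the tax collected from consumers, demand (in seller-price terms) shifts: qd = 213 − 3(p + 18).
New equilibrium: consumers pay $64, suppliers receive $46, q = 21. (Wedge: pb − ps = 18.)
Burden on consumers: $12; on suppliers: $6. (They sum to $18.)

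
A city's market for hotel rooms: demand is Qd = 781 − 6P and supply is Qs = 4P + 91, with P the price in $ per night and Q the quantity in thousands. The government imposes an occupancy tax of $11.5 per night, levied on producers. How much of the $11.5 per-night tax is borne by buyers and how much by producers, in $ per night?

Buyers bear $4.6 per night; producers bear $6.9 per night.

Without the tax, 781 − 6P = 4P + 91 gives 10P = 690, so P* = $69 and Q* = 367.
With the tax collected from producers, supply shifts: Qs = 4(P − 11.5) + 91.
New equilibrium: buyers pay $73.6, producers receive $62.1, Q = 339.4. (Wedge: Pb − Ps = 11.5.)
Burden on buyers: $4.6; on producers: $6.9. (They sum to $11.5.)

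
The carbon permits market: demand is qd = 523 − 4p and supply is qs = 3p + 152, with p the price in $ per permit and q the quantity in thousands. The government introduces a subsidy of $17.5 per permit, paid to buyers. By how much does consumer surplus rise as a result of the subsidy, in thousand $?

Without the subsidy, 523 − 4p = 3p + 152 gives 7p = 371, so p* = $53 and q* = 311.
With a per-unit subsidy paid to buyers, each effectively pays p − 17.5, so demand becomes qd = 523 − 4(p − 17.5).
Solving gives q = 341 with buyers paying $45.5 and suppliers receiving $63 (the $17.5 wedge).
ΔCS is the trapezoid between Q = 341 and Q = 311 of height $7.5: ½ · (311 + 341) · 7.5 = $2445.

Consumer surplus rises by $2445 thousand.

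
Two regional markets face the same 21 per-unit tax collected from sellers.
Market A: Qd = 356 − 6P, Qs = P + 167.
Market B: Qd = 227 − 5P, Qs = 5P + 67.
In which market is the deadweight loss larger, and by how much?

Market B, by 362.25.

Market A: pre-tax P* = 27, Q* = 194; post-tax Q = 176; deadweight loss = 189.
Market B: pre-tax P* = 16, Q* = 147; post-tax Q = 94.5; deadweight loss = 551.25.
Difference: 189 vs 551.25 → market B is larger by 362.25.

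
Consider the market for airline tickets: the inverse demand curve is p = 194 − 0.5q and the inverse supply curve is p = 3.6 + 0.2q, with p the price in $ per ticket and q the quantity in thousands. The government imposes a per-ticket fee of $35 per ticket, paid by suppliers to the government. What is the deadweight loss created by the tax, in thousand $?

Deadweight loss = $875 thousand.

Rewrite in direct form: qd = 388 − 2p and qs = 5p − 18.
Before the tax: set 388 − 2p = 5p − 18 → p* = $58, q* = 272.
With the tax collected from suppliers, supply shifts: qs = 5(p − 35) − 18.
Solving gives q = 222 with consumers paying $83 and suppliers receiving $48 (the $35 wedge).
Quantity falls by |ΔQ| = |272 − 222| = 50.
DWL = ½ · t · |ΔQ| = ½ · 35 · 50 = $875.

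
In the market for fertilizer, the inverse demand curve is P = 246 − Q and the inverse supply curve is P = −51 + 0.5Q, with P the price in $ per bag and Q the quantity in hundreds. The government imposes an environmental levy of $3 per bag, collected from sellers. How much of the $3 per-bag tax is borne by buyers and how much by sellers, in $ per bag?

Inverting to Q(P) form: Qd = 246 − P; Qs = 2P + 102.
Without the tax, 246 − P = 2P + 102 gives 3P = 144, so P* = $48 and Q* = 198.
With the tax collected from sellers, supply shifts: Qs = 2(P − 3) + 102.
Solving gives Q = 196 with buyers paying $50 and sellers receiving $47 (the $3 wedge).
Burden on buyers: $2; on sellers: $1. (They sum to $3.)
The less price-elastic side of the market bears the larger share of a per-unit tax.

Buyers bear $2 per bag; sellers bear $1 per bag.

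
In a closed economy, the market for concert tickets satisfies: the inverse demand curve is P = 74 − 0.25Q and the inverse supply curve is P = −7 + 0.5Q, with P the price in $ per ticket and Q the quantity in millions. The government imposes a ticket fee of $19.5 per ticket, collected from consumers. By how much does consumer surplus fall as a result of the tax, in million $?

Consumer surplus falls by $617.5 million.

Inverting to Q(P) form: Qd = 296 − 4P; Qs = 2P + 14.
Without the tax, 296 − 4P = 2P + 14 gives 6P = 282, so P* = $47 and Q* = 108.
With the tax collected from consumers, demand (in seller-price terms) shifts: Qd = 296 − 4(P + 19.5).
New equilibrium: consumers pay $53.5, sellers receive $34, Q = 82. (Wedge: Pb − Ps = 19.5.)
ΔCS is the trapezoid between Q = 82 and Q = 108 of height $6.5: ½ · (108 + 82) · 6.5 = $617.5.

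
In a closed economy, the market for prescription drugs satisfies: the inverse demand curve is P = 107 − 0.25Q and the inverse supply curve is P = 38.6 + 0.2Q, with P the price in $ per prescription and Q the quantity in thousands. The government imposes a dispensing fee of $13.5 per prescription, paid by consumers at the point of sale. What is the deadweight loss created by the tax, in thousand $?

Deadweight loss = $202.5 thousand.

Rewrite in direct form: Qd = 428 − 4P and Qs = 5P − 193.
Before the tax: set 428 − 4P = 5P − 193 → P* = $69, Q* = 152.
With the tax collected from consumers, demand (in seller-price terms) shifts: Qd = 428 − 4(P + 13.5).
Solving gives Q = 122 with consumers paying $76.5 and producers receiving $63 (the $13.5 wedge).
Quantity falls by |ΔQ| = |152 − 122| = 30.
DWL = ½ · t · |ΔQ| = ½ · 13.5 · 30 = $202.5.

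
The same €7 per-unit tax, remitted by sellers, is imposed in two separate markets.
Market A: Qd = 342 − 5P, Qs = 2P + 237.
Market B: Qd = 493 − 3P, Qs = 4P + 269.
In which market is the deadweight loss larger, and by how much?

Market B, by €7.

Market A: pre-tax P* = €15, Q* = 267; post-tax Q = 257; deadweight loss = €35.
Market B: pre-tax P* = €32, Q* = 397; post-tax Q = 385; deadweight loss = €42.
Difference: €35 vs €42 → market B is larger by €7.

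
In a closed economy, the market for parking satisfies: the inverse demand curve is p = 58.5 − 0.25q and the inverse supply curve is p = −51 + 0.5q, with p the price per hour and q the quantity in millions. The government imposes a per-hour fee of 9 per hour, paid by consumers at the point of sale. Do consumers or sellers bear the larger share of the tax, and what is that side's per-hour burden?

Inverting to q(p) form: qd = 234 − 4p; qs = 2p + 102.
Before the tax: set 234 − 4p = 2p + 102 → p* = 22, q* = 146.
With the tax collected from consumers, demand (in seller-price terms) shifts: qd = 234 − 4(p + 9).
Solving gives q = 134 with consumers paying 25 and sellers receiving 16 (the 9 wedge).
Per-hour burden: consumers 3, sellers 6.
Sellers take the larger share because supply is less price-elastic here (demand slope 4 vs supply slope 2).

Sellers bear the larger share: 6 per hour.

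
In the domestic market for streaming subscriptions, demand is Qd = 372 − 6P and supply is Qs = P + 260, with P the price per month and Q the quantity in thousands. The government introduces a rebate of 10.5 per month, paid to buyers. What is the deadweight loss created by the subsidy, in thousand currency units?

Before the subsidy: set 372 − 6P = P + 260 → P* = 16, Q* = 276.
With a per-unit subsidy paid to buyers, each effectively pays P − 10.5, so demand becomes Qd = 372 − 6(P − 10.5).
Solving gives Q = 285 with buyers paying 14.5 and suppliers receiving 25 (the 10.5 wedge).
Quantity rises by |ΔQ| = |276 − 285| = 9.
DWL = ½ · t · |ΔQ| = ½ · 10.5 · 9 = 47.25.

Deadweight loss = 47.25 thousand.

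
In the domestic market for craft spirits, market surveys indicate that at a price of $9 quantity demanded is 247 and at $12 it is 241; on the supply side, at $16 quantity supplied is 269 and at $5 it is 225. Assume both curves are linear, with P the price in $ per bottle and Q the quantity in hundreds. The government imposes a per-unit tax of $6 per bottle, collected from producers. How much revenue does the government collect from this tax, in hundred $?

Demand slope: (241 − 247)/(12 − 9) = -2, so Qd = 265 − 2P.
Supply slope: (225 − 269)/(5 − 16) = 4, so Qs = 4P + 205.
Before the tax: set 265 − 2P = 4P + 205 → P* = $10, Q* = 245.
With the tax collected from producers, supply shifts: Qs = 4(P − 6) + 205.
Solving gives Q = 237 with buyers paying $14 and producers receiving $8 (the $6 wedge).
Revenue = t · Q = 6 · 237 = $1422.

Tax revenue = $1422 hundred.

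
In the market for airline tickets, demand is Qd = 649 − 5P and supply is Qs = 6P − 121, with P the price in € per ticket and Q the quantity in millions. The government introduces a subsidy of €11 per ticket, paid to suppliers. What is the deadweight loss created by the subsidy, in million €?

Deadweight loss = €165 million.

Without the subsidy, 649 − 5P = 6P − 121 gives 11P = 770, so P* = €70 and Q* = 299.
With a per-unit subsidy paid to suppliers, each receives P + 11 per unit sold, so supply becomes Qs = 6(P + 11) − 121.
New equilibrium: buyers pay €64, suppliers receive €75, Q = 329. (Wedge: Pb − Ps = −11.)
Quantity rises by |ΔQ| = |299 − 329| = 30.
DWL = ½ · t · |ΔQ| = ½ · 11 · 30 = €165.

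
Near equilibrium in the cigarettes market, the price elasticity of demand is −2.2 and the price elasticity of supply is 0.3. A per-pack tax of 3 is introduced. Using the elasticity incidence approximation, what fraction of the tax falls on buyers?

Incidence ratio: buyers' share ≈ εs / (εs + |εd|) = 0.3 / (0.3 + 2.2) = 0.12.
Supply is the less elastic side, so buyers bear the smaller share.

Buyers' share ≈ 0.12.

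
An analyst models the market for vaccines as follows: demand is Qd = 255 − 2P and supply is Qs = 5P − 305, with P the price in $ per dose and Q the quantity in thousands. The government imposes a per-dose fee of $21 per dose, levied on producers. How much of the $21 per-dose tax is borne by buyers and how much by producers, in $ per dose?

Buyers bear $15 per dose; producers bear $6 per dose.

Without the tax, 255 − 2P = 5P − 305 gives 7P = 560, so P* = $80 and Q* = 95.
With the tax collected from producers, supply shifts: Qs = 5(P − 21) − 305.
Solving gives Q = 65 with buyers paying $95 and producers receiving $74 (the $21 wedge).
Burden on buyers: $15; on producers: $6. (They sum to $21.)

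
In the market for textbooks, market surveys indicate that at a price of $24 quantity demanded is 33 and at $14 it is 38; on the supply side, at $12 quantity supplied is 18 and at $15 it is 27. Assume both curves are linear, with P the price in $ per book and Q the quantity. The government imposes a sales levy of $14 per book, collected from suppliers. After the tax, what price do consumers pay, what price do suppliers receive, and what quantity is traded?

Demand slope: (38 − 33)/(14 − 24) = -0.5, so Qd = 45 − 0.5P.
Supply slope: (27 − 18)/(15 − 12) = 3, so Qs = 3P − 18.
Without the tax, 45 − 0.5P = 3P − 18 gives 3.5P = 63, so P* = $18 and Q* = 36.
With the tax collected from suppliers, supply shifts: Qs = 3(P − 14) − 18.
New equilibrium: consumers pay $30, suppliers receive $16, Q = 30. (Wedge: Pb − Ps = 14.)

Consumers pay $30; suppliers receive $16; quantity = 30.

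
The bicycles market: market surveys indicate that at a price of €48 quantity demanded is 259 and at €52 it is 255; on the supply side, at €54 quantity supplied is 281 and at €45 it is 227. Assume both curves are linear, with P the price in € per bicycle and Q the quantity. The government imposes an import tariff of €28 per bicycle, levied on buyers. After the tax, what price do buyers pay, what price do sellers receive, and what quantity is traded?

Demand slope: (255 − 259)/(52 − 48) = -1, so Qd = 307 − P.
Supply slope: (227 − 281)/(45 − 54) = 6, so Qs = 6P − 43.
Before the tax: set 307 − P = 6P − 43 → P* = €50, Q* = 257.
With the tax collected from buyers, demand (in seller-price terms) shifts: Qd = 307 − (P + 28).
Solving gives Q = 233 with buyers paying €74 and sellers receiving €46 (the €28 wedge).
The less price-elastic side of the market bears the larger share of a per-unit tax.

Buyers pay €74; sellers receive €46; quantity = 233.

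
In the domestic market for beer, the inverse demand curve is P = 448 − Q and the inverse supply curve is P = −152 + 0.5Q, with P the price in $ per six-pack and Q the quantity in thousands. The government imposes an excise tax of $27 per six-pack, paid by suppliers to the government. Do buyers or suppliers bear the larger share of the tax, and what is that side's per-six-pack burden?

Buyers bear the larger share: $18 per six-pack.

Inverting to Q(P) form: Qd = 448 − P; Qs = 2P + 304.
Without the tax, 448 − P = 2P + 304 gives 3P = 144, so P* = $48 and Q* = 400.
With the tax collected from suppliers, supply shifts: Qs = 2(P − 27) + 304.
Solving gives Q = 382 with buyers paying $66 and suppliers receiving $39 (the $27 wedge).
Per-six-pack burden: buyers $18, suppliers $9.
Buyers take the larger share because demand is less price-elastic here (demand slope 1 vs supply slope 2).
The less price-elastic side of the market bears the larger share of a per-unit tax.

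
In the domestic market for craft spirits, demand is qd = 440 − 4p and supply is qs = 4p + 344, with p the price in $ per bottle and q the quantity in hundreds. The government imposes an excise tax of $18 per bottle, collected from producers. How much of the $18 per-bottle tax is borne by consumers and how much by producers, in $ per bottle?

Consumers bear $9 per bottle; producers bear $9 per bottle.

Without the tax, 440 − 4p = 4p + 344 gives 8p = 96, so p* = $12 and q* = 392.
With the tax collected from producers, supply shifts: qs = 4(p − 18) + 344.
Solving gives q = 356 with consumers paying $21 and producers receiving $3 (the $18 wedge).
Burden on consumers: $9; on producers: $9. (They sum to $18.)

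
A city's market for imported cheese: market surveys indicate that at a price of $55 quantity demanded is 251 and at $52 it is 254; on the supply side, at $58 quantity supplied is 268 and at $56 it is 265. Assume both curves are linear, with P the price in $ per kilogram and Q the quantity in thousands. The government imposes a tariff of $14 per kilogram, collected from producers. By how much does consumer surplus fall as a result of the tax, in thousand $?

Demand slope: (254 − 251)/(52 − 55) = -1, so Qd = 306 − P.
Supply slope: (265 − 268)/(56 − 58) = 1.5, so Qs = 1.5P + 181.
Without the tax, 306 − P = 1.5P + 181 gives 2.5P = 125, so P* = $50 and Q* = 256.
With the tax collected from producers, supply shifts: Qs = 1.5(P − 14) + 181.
Solving gives Q = 247.6 with consumers paying $58.4 and producers receiving $44.4 (the $14 wedge).
ΔCS is the trapezoid between Q = 247.6 and Q = 256 of height $8.4: ½ · (256 + 247.6) · 8.4 = $2115.12.

Consumer surplus falls by $2115.12 thousand.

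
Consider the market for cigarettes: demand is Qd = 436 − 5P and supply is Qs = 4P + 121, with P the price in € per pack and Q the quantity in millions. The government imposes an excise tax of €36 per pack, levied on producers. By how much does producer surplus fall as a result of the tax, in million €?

Without the tax, 436 − 5P = 4P + 121 gives 9P = 315, so P* = €35 and Q* = 261.
With the tax collected from producers, supply shifts: Qs = 4(P − 36) + 121.
New equilibrium: buyers pay €51, producers receive €15, Q = 181. (Wedge: Pb − Ps = 36.)
ΔPS is the trapezoid between Q = 181 and Q = 261 of height €20: ½ · (261 + 181) · 20 = €4420.

Producer surplus falls by €4420 million.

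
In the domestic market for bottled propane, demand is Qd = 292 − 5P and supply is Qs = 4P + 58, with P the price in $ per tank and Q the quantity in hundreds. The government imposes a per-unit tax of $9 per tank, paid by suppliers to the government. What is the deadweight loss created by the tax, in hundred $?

Before the tax: set 292 − 5P = 4P + 58 → P* = $26, Q* = 162.
With the tax collected from suppliers, supply shifts: Qs = 4(P − 9) + 58.
Solving gives Q = 142 with consumers paying $30 and suppliers receiving $21 (the $9 wedge).
Quantity falls by |ΔQ| = |162 − 142| = 20.
DWL = ½ · t · |ΔQ| = ½ · 9 · 20 = $90.

Deadweight loss = $90 hundred.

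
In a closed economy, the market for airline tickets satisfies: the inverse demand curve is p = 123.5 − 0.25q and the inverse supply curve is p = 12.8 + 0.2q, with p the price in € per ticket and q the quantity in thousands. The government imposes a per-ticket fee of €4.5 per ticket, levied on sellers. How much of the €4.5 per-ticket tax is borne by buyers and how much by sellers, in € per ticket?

Buyers bear €2.5 per ticket; sellers bear €2 per ticket.

Inverting to q(p) form: qd = 494 − 4p; qs = 5p − 64.
Without the tax, 494 − 4p = 5p − 64 gives 9p = 558, so p* = €62 and q* = 246.
With the tax collected from sellers, supply shifts: qs = 5(p − 4.5) − 64.
New equilibrium: buyers pay €64.5, sellers receive €60, q = 236. (Wedge: pb − ps = 4.5.)
Burden on buyers: €2.5; on sellers: €2. (They sum to €4.5.)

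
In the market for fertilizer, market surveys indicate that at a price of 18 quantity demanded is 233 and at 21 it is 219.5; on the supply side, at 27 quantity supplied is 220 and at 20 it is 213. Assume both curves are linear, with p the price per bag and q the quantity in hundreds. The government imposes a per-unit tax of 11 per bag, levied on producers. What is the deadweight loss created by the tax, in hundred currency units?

Demand slope: (219.5 − 233)/(21 − 18) = -4.5, so qd = 314 − 4.5p.
Supply slope: (213 − 220)/(20 − 27) = 1, so qs = p + 193.
Before the tax: set 314 − 4.5p = p + 193 → p* = 22, q* = 215.
With the tax collected from producers, supply shifts: qs = (p − 11) + 193.
New equilibrium: buyers pay 24, producers receive 13, q = 206. (Wedge: pb − ps = 11.)
Quantity falls by |ΔQ| = |215 − 206| = 9.
DWL = ½ · t · |ΔQ| = ½ · 11 · 9 = 49.5.

Deadweight loss = 49.5 hundred.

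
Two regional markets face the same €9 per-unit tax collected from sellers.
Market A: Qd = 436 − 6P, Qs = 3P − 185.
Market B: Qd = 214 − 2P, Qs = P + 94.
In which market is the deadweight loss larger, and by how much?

Market A: pre-tax P* = €69, Q* = 22; post-tax Q = 4; deadweight loss = €81.
Market B: pre-tax P* = €40, Q* = 134; post-tax Q = 128; deadweight loss = €27.
Difference: €81 vs €27 → market A is larger by €54.

Market A, by €54.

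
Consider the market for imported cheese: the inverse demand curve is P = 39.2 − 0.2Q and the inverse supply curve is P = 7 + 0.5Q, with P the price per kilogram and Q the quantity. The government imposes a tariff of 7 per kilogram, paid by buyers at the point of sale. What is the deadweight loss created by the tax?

Inverting to Q(P) form: Qd = 196 − 5P; Qs = 2P − 14.
Without the tax, 196 − 5P = 2P − 14 gives 7P = 210, so P* = 30 and Q* = 46.
With the tax collected from buyers, demand (in seller-price terms) shifts: Qd = 196 − 5(P + 7).
New equilibrium: buyers pay 32, suppliers receive 25, Q = 36. (Wedge: Pb − Ps = 7.)
Quantity falls by |ΔQ| = |46 − 36| = 10.
DWL = ½ · t · |ΔQ| = ½ · 7 · 10 = 35.

Deadweight loss = 35.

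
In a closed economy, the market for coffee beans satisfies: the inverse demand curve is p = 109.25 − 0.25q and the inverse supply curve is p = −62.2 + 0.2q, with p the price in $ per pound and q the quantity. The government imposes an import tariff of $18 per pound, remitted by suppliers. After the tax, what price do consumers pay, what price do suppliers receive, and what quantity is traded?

Consumers pay $24; suppliers receive $6; quantity = 341.

Inverting to q(p) form: qd = 437 − 4p; qs = 5p + 311.
Before the tax: set 437 − 4p = 5p + 311 → p* = $14, q* = 381.
With the tax collected from suppliers, supply shifts: qs = 5(p − 18) + 311.
New equilibrium: consumers pay $24, suppliers receive $6, q = 341. (Wedge: pb − ps = 18.)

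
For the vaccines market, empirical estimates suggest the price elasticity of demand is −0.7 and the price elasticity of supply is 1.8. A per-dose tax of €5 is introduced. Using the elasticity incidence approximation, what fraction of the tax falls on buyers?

Incidence ratio: buyers' share ≈ εs / (εs + |εd|) = 1.8 / (1.8 + 0.7) = 0.72.
Supply is the more elastic side, so buyers bear the larger share.

Buyers' share ≈ 0.72.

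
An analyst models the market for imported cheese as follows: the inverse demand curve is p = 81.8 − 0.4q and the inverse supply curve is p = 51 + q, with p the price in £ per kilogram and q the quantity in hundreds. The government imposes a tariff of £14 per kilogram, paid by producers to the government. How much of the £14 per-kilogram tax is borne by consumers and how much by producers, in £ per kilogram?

Consumers bear £4 per kilogram; producers bear £10 per kilogram.

Rewrite in direct form: qd = 204.5 − 2.5p and qs = p − 51.
Before the tax: set 204.5 − 2.5p = p − 51 → p* = £73, q* = 22.
With the tax collected from producers, supply shifts: qs = (p − 14) − 51.
New equilibrium: consumers pay £77, producers receive £63, q = 12. (Wedge: pb − ps = 14.)
Burden on consumers: £4; on producers: £10. (They sum to £14.)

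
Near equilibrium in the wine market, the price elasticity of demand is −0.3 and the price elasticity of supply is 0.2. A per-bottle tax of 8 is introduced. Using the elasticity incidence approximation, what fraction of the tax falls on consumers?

Consumers' share ≈ 0.4.

Incidence ratio: consumers' share ≈ εs / (εs + |εd|) = 0.2 / (0.2 + 0.3) = 0.4.
Supply is the less elastic side, so consumers bear the smaller share.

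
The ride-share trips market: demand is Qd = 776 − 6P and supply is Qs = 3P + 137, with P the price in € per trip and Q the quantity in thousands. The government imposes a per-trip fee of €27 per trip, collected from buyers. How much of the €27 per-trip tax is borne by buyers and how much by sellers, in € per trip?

Without the tax, 776 − 6P = 3P + 137 gives 9P = 639, so P* = €71 and Q* = 350.
With the tax collected from buyers, demand (in seller-price terms) shifts: Qd = 776 − 6(P + 27).
Solving gives Q = 296 with buyers paying €80 and sellers receiving €53 (the €27 wedge).
Burden on buyers: €9; on sellers: €18. (They sum to €27.)
The less price-elastic side of the market bears the larger share of a per-unit tax.

Buyers bear €9 per trip; sellers bear €18 per trip.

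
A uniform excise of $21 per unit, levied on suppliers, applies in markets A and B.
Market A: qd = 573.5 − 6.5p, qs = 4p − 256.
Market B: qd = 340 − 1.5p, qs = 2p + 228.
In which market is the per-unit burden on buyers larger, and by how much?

Market A: pre-tax p* = $79, q* = 60; post-tax q = 8; per-unit burden on buyers = $8.
Market B: pre-tax p* = $32, q* = 292; post-tax q = 274; per-unit burden on buyers = $12.
Difference: $8 vs $12 → market B is larger by $4.

Market B, by $4.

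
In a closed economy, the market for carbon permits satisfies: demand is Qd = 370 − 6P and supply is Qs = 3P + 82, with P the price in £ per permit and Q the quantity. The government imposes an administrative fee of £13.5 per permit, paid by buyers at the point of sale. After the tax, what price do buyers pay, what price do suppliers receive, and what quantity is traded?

Buyers pay £36.5; suppliers receive £23; quantity = 151.

Without the tax, 370 − 6P = 3P + 82 gives 9P = 288, so P* = £32 and Q* = 178.
With the tax collected from buyers, demand (in seller-price terms) shifts: Qd = 370 − 6(P + 13.5).
Solving gives Q = 151 with buyers paying £36.5 and suppliers receiving £23 (the £13.5 wedge).
The less price-elastic side of the market bears the larger share of a per-unit tax.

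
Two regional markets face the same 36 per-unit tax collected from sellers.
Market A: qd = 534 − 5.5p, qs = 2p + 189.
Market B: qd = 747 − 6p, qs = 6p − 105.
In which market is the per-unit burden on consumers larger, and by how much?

Market B, by 8.4.

Market A: pre-tax p* = 46, q* = 281; post-tax q = 228.2; per-unit burden on consumers = 9.6.
Market B: pre-tax p* = 71, q* = 321; post-tax q = 213; per-unit burden on consumers = 18.
Difference: 9.6 vs 18 → market B is larger by 8.4.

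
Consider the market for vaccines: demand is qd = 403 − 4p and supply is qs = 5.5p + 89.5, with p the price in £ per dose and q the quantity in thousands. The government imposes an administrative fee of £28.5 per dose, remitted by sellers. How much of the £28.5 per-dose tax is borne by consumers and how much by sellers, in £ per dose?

Consumers bear £16.5 per dose; sellers bear £12 per dose.

Without the tax, 403 − 4p = 5.5p + 89.5 gives 9.5p = 313.5, so p* = £33 and q* = 271.
With the tax collected from sellers, supply shifts: qs = 5.5(p − 28.5) + 89.5.
New equilibrium: consumers pay £49.5, sellers receive £21, q = 205. (Wedge: pb − ps = 28.5.)
Burden on consumers: £16.5; on sellers: £12. (They sum to £28.5.)
The less price-elastic side of the market bears the larger share of a per-unit tax.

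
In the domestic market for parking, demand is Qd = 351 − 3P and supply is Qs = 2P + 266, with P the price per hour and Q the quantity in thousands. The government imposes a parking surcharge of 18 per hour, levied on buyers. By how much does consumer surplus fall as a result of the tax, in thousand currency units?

Consumer surplus falls by 2082.24 thousand.

Without the tax, 351 − 3P = 2P + 266 gives 5P = 85, so P* = 17 and Q* = 300.
With the tax collected from buyers, demand (in seller-price terms) shifts: Qd = 351 − 3(P + 18).
New equilibrium: buyers pay 24.2, sellers receive 6.2, Q = 278.4. (Wedge: Pb − Ps = 18.)
ΔCS is the trapezoid between Q = 278.4 and Q = 300 of height 7.2: ½ · (300 + 278.4) · 7.2 = 2082.24.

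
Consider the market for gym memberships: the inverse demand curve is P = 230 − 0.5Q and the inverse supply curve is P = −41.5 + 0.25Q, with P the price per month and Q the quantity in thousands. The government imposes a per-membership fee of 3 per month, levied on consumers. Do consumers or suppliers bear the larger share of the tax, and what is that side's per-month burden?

Consumers bear the larger share: 2 per month.

Rewrite in direct form: Qd = 460 − 2P and Qs = 4P + 166.
Before the tax: set 460 − 2P = 4P + 166 → P* = 49, Q* = 362.
With the tax collected from consumers, demand (in seller-price terms) shifts: Qd = 460 − 2(P + 3).
Solving gives Q = 358 with consumers paying 51 and suppliers receiving 48 (the 3 wedge).
Per-month burden: consumers 2, suppliers 1.
Consumers take the larger share because demand is less price-elastic here (demand slope 2 vs supply slope 4).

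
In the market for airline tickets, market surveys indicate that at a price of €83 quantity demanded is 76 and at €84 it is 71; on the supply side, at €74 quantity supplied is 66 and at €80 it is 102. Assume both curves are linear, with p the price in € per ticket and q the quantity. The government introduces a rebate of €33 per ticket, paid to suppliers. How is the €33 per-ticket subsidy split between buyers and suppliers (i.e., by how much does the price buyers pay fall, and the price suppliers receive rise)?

Buyers gain €18 per ticket; suppliers gain €15 per ticket.

Demand slope: (71 − 76)/(84 − 83) = -5, so qd = 491 − 5p.
Supply slope: (102 − 66)/(80 − 74) = 6, so qs = 6p − 378.
Before the subsidy: set 491 − 5p = 6p − 378 → p* = €79, q* = 96.
With a per-unit subsidy paid to suppliers, each receives p + 33 per unit sold, so supply becomes qs = 6(p + 33) − 378.
New equilibrium: buyers pay €61, suppliers receive €94, q = 186. (Wedge: pb − ps = −33.)
Gain to buyers: €18; to suppliers: €15. (They sum to €33.)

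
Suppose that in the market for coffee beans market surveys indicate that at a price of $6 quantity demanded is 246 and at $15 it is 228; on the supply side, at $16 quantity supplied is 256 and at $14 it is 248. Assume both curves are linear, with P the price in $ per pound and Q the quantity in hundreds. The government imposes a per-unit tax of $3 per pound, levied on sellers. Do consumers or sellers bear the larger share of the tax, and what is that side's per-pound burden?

Demand slope: (228 − 246)/(15 − 6) = -2, so Qd = 258 − 2P.
Supply slope: (248 − 256)/(14 − 16) = 4, so Qs = 4P + 192.
Before the tax: set 258 − 2P = 4P + 192 → P* = $11, Q* = 236.
With the tax collected from sellers, supply shifts: Qs = 4(P − 3) + 192.
New equilibrium: consumers pay $13, sellers receive $10, Q = 232. (Wedge: Pb − Ps = 3.)
Per-pound burden: consumers $2, sellers $1.
Consumers take the larger share because demand is less price-elastic here (demand slope 2 vs supply slope 4).
The less price-elastic side of the market bears the larger share of a per-unit tax.

Consumers bear the larger share: $2 per pound.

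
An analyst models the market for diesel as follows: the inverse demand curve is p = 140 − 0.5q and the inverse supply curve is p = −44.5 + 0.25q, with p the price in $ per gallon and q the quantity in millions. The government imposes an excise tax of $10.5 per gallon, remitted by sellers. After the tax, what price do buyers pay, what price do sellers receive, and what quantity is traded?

Rewrite in direct form: qd = 280 − 2p and qs = 4p + 178.
Without the tax, 280 − 2p = 4p + 178 gives 6p = 102, so p* = $17 and q* = 246.
With the tax collected from sellers, supply shifts: qs = 4(p − 10.5) + 178.
New equilibrium: buyers pay $24, sellers receive $13.5, q = 232. (Wedge: pb − ps = 10.5.)

Buyers pay $24; sellers receive $13.5; quantity = 232.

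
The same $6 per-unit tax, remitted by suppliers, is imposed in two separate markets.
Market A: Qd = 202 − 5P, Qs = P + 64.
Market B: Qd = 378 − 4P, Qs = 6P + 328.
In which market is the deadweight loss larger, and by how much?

Market B, by $28.2.

Market A: pre-tax P* = $23, Q* = 87; post-tax Q = 82; deadweight loss = $15.
Market B: pre-tax P* = $5, Q* = 358; post-tax Q = 343.6; deadweight loss = $43.2.
Difference: $15 vs $43.2 → market B is larger by $28.2.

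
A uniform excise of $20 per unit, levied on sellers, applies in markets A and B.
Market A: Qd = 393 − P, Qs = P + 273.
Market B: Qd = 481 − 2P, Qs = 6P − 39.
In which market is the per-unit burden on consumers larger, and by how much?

Market A: pre-tax P* = $60, Q* = 333; post-tax Q = 323; per-unit burden on consumers = $10.
Market B: pre-tax P* = $65, Q* = 351; post-tax Q = 321; per-unit burden on consumers = $15.
Difference: $10 vs $15 → market B is larger by $5.

Market B, by $5.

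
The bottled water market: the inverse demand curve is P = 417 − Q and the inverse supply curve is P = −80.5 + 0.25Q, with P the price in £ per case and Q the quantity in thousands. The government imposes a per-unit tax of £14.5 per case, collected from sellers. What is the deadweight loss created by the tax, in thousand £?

Deadweight loss = £84.1 thousand.

Inverting to Q(P) form: Qd = 417 − P; Qs = 4P + 322.
Before the tax: set 417 − P = 4P + 322 → P* = £19, Q* = 398.
With the tax collected from sellers, supply shifts: Qs = 4(P − 14.5) + 322.
Solving gives Q = 386.4 with consumers paying £30.6 and sellers receiving £16.1 (the £14.5 wedge).
Quantity falls by |ΔQ| = |398 − 386.4| = 11.6.
DWL = ½ · t · |ΔQ| = ½ · 14.5 · 11.6 = £84.1.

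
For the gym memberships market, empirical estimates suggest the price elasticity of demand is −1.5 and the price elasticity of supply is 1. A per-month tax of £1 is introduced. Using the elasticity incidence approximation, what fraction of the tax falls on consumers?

Consumers' share ≈ 0.4.

Incidence ratio: consumers' share ≈ εs / (εs + |εd|) = 1 / (1 + 1.5) = 0.4.
Supply is the less elastic side, so consumers bear the smaller share.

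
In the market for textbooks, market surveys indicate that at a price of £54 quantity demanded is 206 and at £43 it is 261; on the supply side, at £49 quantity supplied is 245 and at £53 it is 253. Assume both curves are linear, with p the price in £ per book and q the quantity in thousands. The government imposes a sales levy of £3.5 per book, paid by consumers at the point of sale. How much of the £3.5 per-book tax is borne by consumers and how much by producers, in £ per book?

Consumers bear £1 per book; producers bear £2.5 per book.

Demand slope: (261 − 206)/(43 − 54) = -5, so qd = 476 − 5p.
Supply slope: (253 − 245)/(53 − 49) = 2, so qs = 2p + 147.
Before the tax: set 476 − 5p = 2p + 147 → p* = £47, q* = 241.
With the tax collected from consumers, demand (in seller-price terms) shifts: qd = 476 − 5(p + 3.5).
New equilibrium: consumers pay £48, producers receive £44.5, q = 236. (Wedge: pb − ps = 3.5.)
Burden on consumers: £1; on producers: £2.5. (They sum to £3.5.)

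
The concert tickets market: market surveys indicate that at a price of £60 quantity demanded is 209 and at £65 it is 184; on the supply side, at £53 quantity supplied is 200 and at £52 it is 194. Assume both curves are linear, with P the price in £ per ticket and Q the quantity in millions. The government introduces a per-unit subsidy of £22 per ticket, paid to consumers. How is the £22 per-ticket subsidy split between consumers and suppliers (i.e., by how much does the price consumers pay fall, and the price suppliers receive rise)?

Demand slope: (184 − 209)/(65 − 60) = -5, so Qd = 509 − 5P.
Supply slope: (194 − 200)/(52 − 53) = 6, so Qs = 6P − 118.
Without the subsidy, 509 − 5P = 6P − 118 gives 11P = 627, so P* = £57 and Q* = 224.
With a per-unit subsidy paid to consumers, each effectively pays P − 22, so demand becomes Qd = 509 − 5(P − 22).
Solving gives Q = 284 with consumers paying £45 and suppliers receiving £67 (the £22 wedge).
Gain to consumers: £12; to suppliers: £10. (They sum to £22.)

Consumers gain £12 per ticket; suppliers gain £10 per ticket.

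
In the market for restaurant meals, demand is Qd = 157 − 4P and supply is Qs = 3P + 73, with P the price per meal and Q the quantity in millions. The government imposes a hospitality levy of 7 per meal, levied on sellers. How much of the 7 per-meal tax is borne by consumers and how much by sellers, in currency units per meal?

Consumers bear 3 per meal; sellers bear 4 per meal.

Before the tax: set 157 − 4P = 3P + 73 → P* = 12, Q* = 109.
With the tax collected from sellers, supply shifts: Qs = 3(P − 7) + 73.
Solving gives Q = 97 with consumers paying 15 and sellers receiving 8 (the 7 wedge).
Burden on consumers: 3; on sellers: 4. (They sum to 7.)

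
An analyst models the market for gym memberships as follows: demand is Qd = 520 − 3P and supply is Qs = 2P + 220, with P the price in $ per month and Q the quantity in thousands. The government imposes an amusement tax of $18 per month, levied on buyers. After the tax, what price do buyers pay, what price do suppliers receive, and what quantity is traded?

Buyers pay $67.2; suppliers receive $49.2; quantity = 318.4.

Before the tax: set 520 − 3P = 2P + 220 → P* = $60, Q* = 340.
With the tax collected from buyers, demand (in seller-price terms) shifts: Qd = 520 − 3(P + 18).
New equilibrium: buyers pay $67.2, suppliers receive $49.2, Q = 318.4. (Wedge: Pb − Ps = 18.)
The less price-elastic side of the market bears the larger share of a per-unit tax.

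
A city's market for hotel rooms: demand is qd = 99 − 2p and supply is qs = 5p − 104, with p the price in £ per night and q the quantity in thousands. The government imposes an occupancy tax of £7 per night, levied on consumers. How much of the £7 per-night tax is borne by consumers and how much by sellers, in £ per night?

Consumers bear £5 per night; sellers bear £2 per night.

Without the tax, 99 − 2p = 5p − 104 gives 7p = 203, so p* = £29 and q* = 41.
With the tax collected from consumers, demand (in seller-price terms) shifts: qd = 99 − 2(p + 7).
Solving gives q = 31 with consumers paying £34 and sellers receiving £27 (the £7 wedge).
Burden on consumers: £5; on sellers: £2. (They sum to £7.)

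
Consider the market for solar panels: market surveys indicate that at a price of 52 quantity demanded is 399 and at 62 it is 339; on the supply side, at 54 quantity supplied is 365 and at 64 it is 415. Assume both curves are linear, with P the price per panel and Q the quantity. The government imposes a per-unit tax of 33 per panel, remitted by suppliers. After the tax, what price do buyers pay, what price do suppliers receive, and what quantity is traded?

Demand slope: (339 − 399)/(62 − 52) = -6, so Qd = 711 − 6P.
Supply slope: (415 − 365)/(64 − 54) = 5, so Qs = 5P + 95.
Before the tax: set 711 − 6P = 5P + 95 → P* = 56, Q* = 375.
With the tax collected from suppliers, supply shifts: Qs = 5(P − 33) + 95.
Solving gives Q = 285 with buyers paying 71 and suppliers receiving 38 (the 33 wedge).
The less price-elastic side of the market bears the larger share of a per-unit tax.

Buyers pay 71; suppliers receive 38; quantity = 285.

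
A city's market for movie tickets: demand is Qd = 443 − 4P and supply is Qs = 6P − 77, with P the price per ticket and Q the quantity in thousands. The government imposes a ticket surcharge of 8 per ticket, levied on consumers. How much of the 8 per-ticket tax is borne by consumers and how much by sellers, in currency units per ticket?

Without the tax, 443 − 4P = 6P − 77 gives 10P = 520, so P* = 52 and Q* = 235.
With the tax collected from consumers, demand (in seller-price terms) shifts: Qd = 443 − 4(P + 8).
New equilibrium: consumers pay 56.8, sellers receive 48.8, Q = 215.8. (Wedge: Pb − Ps = 8.)
Burden on consumers: 4.8; on sellers: 3.2. (They sum to 8.)
The less price-elastic side of the market bears the larger share of a per-unit tax.

Consumers bear 4.8 per ticket; sellers bear 3.2 per ticket.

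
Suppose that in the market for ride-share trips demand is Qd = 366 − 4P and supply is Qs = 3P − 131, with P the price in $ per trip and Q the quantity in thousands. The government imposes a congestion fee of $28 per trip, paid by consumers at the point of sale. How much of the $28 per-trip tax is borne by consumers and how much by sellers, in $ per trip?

Without the tax, 366 − 4P = 3P − 131 gives 7P = 497, so P* = $71 and Q* = 82.
With the tax collected from consumers, demand (in seller-price terms) shifts: Qd = 366 − 4(P + 28).
Solving gives Q = 34 with consumers paying $83 and sellers receiving $55 (the $28 wedge).
Burden on consumers: $12; on sellers: $16. (They sum to $28.)

Consumers bear $12 per trip; sellers bear $16 per trip.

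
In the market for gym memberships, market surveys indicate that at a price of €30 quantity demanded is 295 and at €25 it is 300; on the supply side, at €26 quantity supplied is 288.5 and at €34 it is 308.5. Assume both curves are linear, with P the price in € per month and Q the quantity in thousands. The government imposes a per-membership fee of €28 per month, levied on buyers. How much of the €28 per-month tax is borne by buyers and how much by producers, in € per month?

Demand slope: (300 − 295)/(25 − 30) = -1, so Qd = 325 − P.
Supply slope: (308.5 − 288.5)/(34 − 26) = 2.5, so Qs = 2.5P + 223.5.
Without the tax, 325 − P = 2.5P + 223.5 gives 3.5P = 101.5, so P* = €29 and Q* = 296.
With the tax collected from buyers, demand (in seller-price terms) shifts: Qd = 325 − (P + 28).
New equilibrium: buyers pay €49, producers receive €21, Q = 276. (Wedge: Pb − Ps = 28.)
Burden on buyers: €20; on producers: €8. (They sum to €28.)
The less price-elastic side of the market bears the larger share of a per-unit tax.

Buyers bear €20 per month; producers bear €8 per month.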